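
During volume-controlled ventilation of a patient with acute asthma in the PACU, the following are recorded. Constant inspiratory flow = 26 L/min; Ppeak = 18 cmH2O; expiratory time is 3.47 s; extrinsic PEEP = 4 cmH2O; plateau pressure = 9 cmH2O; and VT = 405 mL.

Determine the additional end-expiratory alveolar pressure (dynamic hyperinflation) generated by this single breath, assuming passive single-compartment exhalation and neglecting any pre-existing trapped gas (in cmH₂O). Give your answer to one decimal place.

Flow: 26 L/min ÷ 60 = 0.4333 L/s.
R = (PIP − Pplat)/V̇ = (18 − 9) / 0.4333 = 9.0/0.4333 = 20.771 cmH2O·s/L.
C = Vt/(Pplat − PEEP) = 405.0 / (9 − 4) = 405.0/5.0 = 81.0 mL/cmH2O.
τ = R × C = 20.771 × 0.081 L/cmH2O = 1.682 s.
Fraction remaining = e^(−Te/τ) = e^(−3.47/1.682) = 0.1271; trapped volume = 405.0 × 0.1271 = 51.476 mL.
Additional alveolar pressure from trapping ≈ V_trapped / C = 51.476 / 81.0 = 0.6355 cmH2O.

0.6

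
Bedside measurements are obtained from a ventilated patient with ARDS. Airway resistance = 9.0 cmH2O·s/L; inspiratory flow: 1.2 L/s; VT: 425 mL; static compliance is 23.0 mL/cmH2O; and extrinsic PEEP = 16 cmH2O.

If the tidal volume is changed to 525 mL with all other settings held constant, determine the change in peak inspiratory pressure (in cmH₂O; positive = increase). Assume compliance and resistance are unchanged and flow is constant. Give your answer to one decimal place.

PIP = Vt/C + R·V̇ + PEEP (constant-flow equation of motion).
Only the elastic term changes: ΔPIP = ΔVt / C = (525 − 425) / 23.0 = 4.348 cmH2O.

4.3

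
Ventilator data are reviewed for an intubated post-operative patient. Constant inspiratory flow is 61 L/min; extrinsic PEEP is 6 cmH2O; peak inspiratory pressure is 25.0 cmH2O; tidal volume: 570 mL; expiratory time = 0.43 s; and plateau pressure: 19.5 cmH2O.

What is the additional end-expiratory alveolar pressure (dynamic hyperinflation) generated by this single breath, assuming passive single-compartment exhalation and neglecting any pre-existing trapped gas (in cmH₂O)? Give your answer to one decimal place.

Flow: 61 L/min ÷ 60 = 1.0167 L/s.
R = (PIP − Pplat)/V̇ = (25.0 − 19.5) / 1.0167 = 5.5/1.0167 = 5.41 cmH2O·s/L.
C = Vt/(Pplat − PEEP) = 570.0 / (19.5 − 6) = 570.0/13.5 = 42.222 mL/cmH2O.
τ = R × C = 5.41 × 0.04222 L/cmH2O = 0.2284 s.
Fraction remaining = e^(−Te/τ) = e^(−0.43/0.2284) = 0.1522; trapped volume = 570.0 × 0.1522 = 86.754 mL.
Additional alveolar pressure from trapping ≈ V_trapped / C = 86.754 / 42.222 = 2.055 cmH2O.

2.1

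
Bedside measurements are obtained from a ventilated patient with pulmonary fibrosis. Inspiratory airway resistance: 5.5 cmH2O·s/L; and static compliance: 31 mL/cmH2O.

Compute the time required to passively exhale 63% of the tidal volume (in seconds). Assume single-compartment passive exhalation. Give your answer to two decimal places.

τ = R × C = 5.5 × 31 mL/cmH2O = 5.5 × 0.031 L/cmH2O = 0.1705 s.
Exhaled fraction f = 1 − e^(−t/τ) → t = −τ·ln(1 − f) = −0.1705·ln(0.37) = 0.1695 s.

0.17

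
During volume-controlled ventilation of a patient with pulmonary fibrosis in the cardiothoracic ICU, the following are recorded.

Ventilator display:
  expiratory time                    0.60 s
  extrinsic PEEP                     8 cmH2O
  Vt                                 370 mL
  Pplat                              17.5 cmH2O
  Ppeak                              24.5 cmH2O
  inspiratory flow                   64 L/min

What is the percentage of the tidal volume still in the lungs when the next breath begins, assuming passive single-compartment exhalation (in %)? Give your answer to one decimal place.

Flow: 64 L/min ÷ 60 = 1.0667 L/s.
R = (PIP − Pplat)/V̇ = (24.5 − 17.5) / 1.0667 = 7.0/1.0667 = 6.562 cmH2O·s/L.
C = Vt/(Pplat − PEEP) = 370.0 / (17.5 − 8) = 370.0/9.5 = 38.947 mL/cmH2O.
τ = R × C = 6.562 × 0.03895 L/cmH2O = 0.2556 s.
Fraction remaining at end-expiration = e^(−Te/τ) = e^(−0.60/0.2556) = 0.09562 → 9.562%.

9.6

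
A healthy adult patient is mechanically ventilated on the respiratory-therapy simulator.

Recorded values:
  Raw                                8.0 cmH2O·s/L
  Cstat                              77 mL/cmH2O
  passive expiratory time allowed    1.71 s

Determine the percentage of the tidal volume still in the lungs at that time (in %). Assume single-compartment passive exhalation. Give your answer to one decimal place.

6.2

τ = R × C = 8.0 × 77 mL/cmH2O = 8.0 × 0.077 L/cmH2O = 0.616 s.
Passive exhalation: V(t)/V₀ = e^(−t/τ) = e^(−1.71/0.616) = 0.06229.
Fraction remaining = 0.06229 → 6.229%.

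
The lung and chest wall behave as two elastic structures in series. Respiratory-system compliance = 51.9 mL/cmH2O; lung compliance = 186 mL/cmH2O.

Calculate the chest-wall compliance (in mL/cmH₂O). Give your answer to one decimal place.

72.0

1/Ccw = 1/Crs − 1/CL.
1/Ccw = 1/51.9 − 1/186 = 0.01389.
Ccw = 71.994 mL/cmH2O.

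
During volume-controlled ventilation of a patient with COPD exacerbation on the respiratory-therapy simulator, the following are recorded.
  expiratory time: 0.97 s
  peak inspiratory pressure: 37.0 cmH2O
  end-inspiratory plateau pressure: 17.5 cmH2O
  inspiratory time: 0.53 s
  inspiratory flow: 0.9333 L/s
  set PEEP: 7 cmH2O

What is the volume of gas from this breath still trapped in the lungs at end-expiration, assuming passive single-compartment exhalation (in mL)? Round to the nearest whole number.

185

Vt = flow × Ti = 0.9333 L/s × 0.53 s × 1000 mL/L = 494.65 mL.
R = (PIP − Pplat)/V̇ = (37.0 − 17.5) / 0.9333 = 19.5/0.9333 = 20.894 cmH2O·s/L.
C = Vt/(Pplat − PEEP) = 494.65 / (17.5 − 7) = 494.65/10.5 = 47.11 mL/cmH2O.
τ = R × C = 20.894 × 0.04711 L/cmH2O = 0.9843 s.
Fraction remaining = e^(−Te/τ) = e^(−0.97/0.9843) = 0.3733.
Trapped volume = 494.65 × 0.3733 = 184.65 mL.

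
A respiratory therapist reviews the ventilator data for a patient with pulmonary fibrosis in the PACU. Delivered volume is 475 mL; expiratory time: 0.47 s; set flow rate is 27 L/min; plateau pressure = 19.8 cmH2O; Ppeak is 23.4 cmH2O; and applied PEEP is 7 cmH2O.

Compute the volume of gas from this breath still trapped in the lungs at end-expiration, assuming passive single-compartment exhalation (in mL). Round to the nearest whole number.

98

Flow: 27 L/min ÷ 60 = 0.45 L/s.
R = (PIP − Pplat)/V̇ = (23.4 − 19.8) / 0.45 = 3.6/0.45 = 8.0 cmH2O·s/L.
C = Vt/(Pplat − PEEP) = 475.0 / (19.8 − 7) = 475.0/12.8 = 37.109 mL/cmH2O.
τ = R × C = 8.0 × 0.03711 L/cmH2O = 0.2969 s.
Fraction remaining = e^(−Te/τ) = e^(−0.47/0.2969) = 0.2054.
Trapped volume = 475.0 × 0.2054 = 97.565 mL.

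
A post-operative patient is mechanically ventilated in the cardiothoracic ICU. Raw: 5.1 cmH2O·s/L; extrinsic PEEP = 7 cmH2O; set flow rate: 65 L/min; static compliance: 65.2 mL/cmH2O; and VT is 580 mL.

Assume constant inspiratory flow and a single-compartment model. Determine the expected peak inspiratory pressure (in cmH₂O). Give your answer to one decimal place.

Flow: 65 L/min ÷ 60 = 1.0833 L/s.
Equation of motion (constant flow): PIP = Vt/C + R·V̇ + PEEP.
PIP = 580/65.2 + 5.1×1.0833 + 7 = 8.896 + 5.525 + 7 = 21.421 cmH2O.

21.4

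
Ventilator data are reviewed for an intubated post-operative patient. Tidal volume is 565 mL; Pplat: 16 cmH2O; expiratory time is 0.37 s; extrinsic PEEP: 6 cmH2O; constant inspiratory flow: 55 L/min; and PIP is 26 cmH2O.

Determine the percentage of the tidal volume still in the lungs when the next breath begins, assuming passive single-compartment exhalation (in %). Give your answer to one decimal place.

Flow: 55 L/min ÷ 60 = 0.9167 L/s.
R = (PIP − Pplat)/V̇ = (26 − 16) / 0.9167 = 10.0/0.9167 = 10.909 cmH2O·s/L.
C = Vt/(Pplat − PEEP) = 565.0 / (16 − 6) = 565.0/10.0 = 56.5 mL/cmH2O.
τ = R × C = 10.909 × 0.0565 L/cmH2O = 0.6164 s.
Fraction remaining at end-expiration = e^(−Te/τ) = e^(−0.37/0.6164) = 0.5487 → 54.87%.

54.9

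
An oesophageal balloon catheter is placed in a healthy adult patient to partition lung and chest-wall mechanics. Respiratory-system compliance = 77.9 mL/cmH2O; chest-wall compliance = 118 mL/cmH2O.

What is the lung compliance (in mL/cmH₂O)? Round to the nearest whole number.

1/CL = 1/Crs − 1/Ccw.
1/CL = 1/77.9 − 1/118 = 0.004362.
CL = 229.25 mL/cmH2O.

229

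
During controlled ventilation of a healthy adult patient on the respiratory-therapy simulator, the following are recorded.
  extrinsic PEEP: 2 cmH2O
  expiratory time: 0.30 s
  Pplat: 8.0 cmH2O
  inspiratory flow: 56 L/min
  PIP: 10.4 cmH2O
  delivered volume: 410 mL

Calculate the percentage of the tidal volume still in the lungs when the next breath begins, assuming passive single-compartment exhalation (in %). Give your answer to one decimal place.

18.1

Flow: 56 L/min ÷ 60 = 0.9333 L/s.
R = (PIP − Pplat)/V̇ = (10.4 − 8.0) / 0.9333 = 2.4/0.9333 = 2.572 cmH2O·s/L.
C = Vt/(Pplat − PEEP) = 410.0 / (8.0 − 2) = 410.0/6.0 = 68.333 mL/cmH2O.
τ = R × C = 2.572 × 0.06833 L/cmH2O = 0.1757 s.
Fraction remaining at end-expiration = e^(−Te/τ) = e^(−0.30/0.1757) = 0.1813 → 18.13%.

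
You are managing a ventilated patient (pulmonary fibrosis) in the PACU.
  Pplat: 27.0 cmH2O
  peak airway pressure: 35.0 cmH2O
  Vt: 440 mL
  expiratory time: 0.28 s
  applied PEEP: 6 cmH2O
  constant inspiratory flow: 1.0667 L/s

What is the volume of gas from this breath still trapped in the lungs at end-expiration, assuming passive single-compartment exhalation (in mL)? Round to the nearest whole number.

R = (PIP − Pplat)/V̇ = (35.0 − 27.0) / 1.0667 = 8.0/1.0667 = 7.5 cmH2O·s/L.
C = Vt/(Pplat − PEEP) = 440.0 / (27.0 − 6) = 440.0/21.0 = 20.952 mL/cmH2O.
τ = R × C = 7.5 × 0.02095 L/cmH2O = 0.1571 s.
Fraction remaining = e^(−Te/τ) = e^(−0.28/0.1571) = 0.1683.
Trapped volume = 440.0 × 0.1683 = 74.052 mL.

74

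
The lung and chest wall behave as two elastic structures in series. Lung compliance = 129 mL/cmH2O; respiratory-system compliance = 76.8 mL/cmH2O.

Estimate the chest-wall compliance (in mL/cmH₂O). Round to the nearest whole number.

190

1/Ccw = 1/Crs − 1/CL.
1/Ccw = 1/76.8 − 1/129 = 0.005269.
Ccw = 189.79 mL/cmH2O.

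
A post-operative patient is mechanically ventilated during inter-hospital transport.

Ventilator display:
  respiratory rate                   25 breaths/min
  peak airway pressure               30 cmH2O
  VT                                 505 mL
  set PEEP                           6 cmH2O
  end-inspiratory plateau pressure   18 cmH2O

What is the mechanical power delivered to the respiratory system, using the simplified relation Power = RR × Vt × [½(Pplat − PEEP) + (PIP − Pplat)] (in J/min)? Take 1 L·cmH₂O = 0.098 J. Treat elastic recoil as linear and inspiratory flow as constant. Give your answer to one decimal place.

22.3

Per-breath work = Vt × [½(Pplat−PEEP) + (PIP−Pplat)] = 0.505 × [0.5×12.0 + 12.0] = 0.505 × 18.0 = 9.09 L·cmH2O.
Power = 25 × 9.09 = 227.25 L·cmH2O/min.
× 0.098 J/(L·cmH2O) → 22.271 J/min.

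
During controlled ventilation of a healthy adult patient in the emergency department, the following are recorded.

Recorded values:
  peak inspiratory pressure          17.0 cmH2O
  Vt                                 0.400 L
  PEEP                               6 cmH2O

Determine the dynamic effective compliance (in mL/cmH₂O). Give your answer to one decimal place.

Dynamic compliance = Vt / (PIP − PEEP) = 400 / (17.0 − 6) = 400 / 11.0 = 36.364 mL/cmH2O.

36.4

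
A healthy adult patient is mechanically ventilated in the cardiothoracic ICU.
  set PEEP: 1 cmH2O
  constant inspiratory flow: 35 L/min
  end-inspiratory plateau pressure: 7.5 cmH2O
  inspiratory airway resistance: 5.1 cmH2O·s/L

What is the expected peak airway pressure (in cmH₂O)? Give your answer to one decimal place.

Flow: 35 L/min ÷ 60 = 0.5833 L/s.
PIP = Pplat + Raw × flow = 7.5 + 5.1 × 0.5833 = 7.5 + 2.975 = 10.475 cmH2O.

10.5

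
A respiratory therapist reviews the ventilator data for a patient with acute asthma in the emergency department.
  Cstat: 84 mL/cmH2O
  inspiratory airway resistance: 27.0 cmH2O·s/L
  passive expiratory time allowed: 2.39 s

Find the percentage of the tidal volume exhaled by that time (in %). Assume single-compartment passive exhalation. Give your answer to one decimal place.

65.1

τ = R × C = 27.0 × 84 mL/cmH2O = 27.0 × 0.084 L/cmH2O = 2.268 s.
Passive exhalation: V(t)/V₀ = e^(−t/τ) = e^(−2.39/2.268) = 0.3486.
Fraction exhaled = 1 − 0.3486 = 0.6514 → 65.14%.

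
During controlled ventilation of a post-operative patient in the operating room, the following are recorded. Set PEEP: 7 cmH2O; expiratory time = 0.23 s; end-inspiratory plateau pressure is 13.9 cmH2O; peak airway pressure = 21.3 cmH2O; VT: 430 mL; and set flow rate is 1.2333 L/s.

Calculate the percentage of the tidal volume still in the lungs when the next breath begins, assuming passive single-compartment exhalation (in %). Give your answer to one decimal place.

54.1

R = (PIP − Pplat)/V̇ = (21.3 − 13.9) / 1.2333 = 7.4/1.2333 = 6.0 cmH2O·s/L.
C = Vt/(Pplat − PEEP) = 430.0 / (13.9 − 7) = 430.0/6.9 = 62.319 mL/cmH2O.
τ = R × C = 6.0 × 0.06232 L/cmH2O = 0.3739 s.
Fraction remaining at end-expiration = e^(−Te/τ) = e^(−0.23/0.3739) = 0.5406 → 54.06%.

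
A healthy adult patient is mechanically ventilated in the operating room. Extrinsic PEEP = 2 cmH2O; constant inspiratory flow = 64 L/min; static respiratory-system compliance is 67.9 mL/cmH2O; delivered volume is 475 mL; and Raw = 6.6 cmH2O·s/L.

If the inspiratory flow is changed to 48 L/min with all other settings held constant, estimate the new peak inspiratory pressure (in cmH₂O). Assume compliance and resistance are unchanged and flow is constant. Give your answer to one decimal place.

Flow: 64 L/min ÷ 60 = 1.0667 L/s.
New flow: 48 L/min ÷ 60 = 0.8 L/s.
PIP = Vt/C + R·V̇ + PEEP (constant-flow equation of motion).
Only the resistive term changes: ΔPIP = R × ΔV̇ = 6.6 × (0.8 − 1.0667) = 6.6 × -0.2667 = -1.76 cmH2O.
Original PIP = 475/67.9 + 6.6×1.0667 + 2 = 16.036 cmH2O; new PIP = 16.036 + (-1.76) = 14.276 cmH2O.

14.3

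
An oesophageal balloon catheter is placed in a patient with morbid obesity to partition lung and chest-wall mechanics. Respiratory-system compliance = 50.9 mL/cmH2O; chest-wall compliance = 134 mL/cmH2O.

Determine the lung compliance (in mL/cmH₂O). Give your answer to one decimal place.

82.1

1/CL = 1/Crs − 1/Ccw.
1/CL = 1/50.9 − 1/134 = 0.01218.
CL = 82.102 mL/cmH2O.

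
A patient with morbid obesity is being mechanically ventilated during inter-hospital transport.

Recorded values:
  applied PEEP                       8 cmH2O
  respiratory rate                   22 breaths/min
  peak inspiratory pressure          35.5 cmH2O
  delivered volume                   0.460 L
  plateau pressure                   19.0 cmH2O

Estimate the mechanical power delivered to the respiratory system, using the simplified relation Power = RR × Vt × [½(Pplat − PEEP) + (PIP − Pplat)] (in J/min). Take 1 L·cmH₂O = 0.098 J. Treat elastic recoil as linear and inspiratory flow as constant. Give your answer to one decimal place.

Per-breath work = Vt × [½(Pplat−PEEP) + (PIP−Pplat)] = 0.460 × [0.5×11.0 + 16.5] = 0.460 × 22.0 = 10.12 L·cmH2O.
Power = 22 × 10.12 = 222.64 L·cmH2O/min.
× 0.098 J/(L·cmH2O) → 21.819 J/min.

21.8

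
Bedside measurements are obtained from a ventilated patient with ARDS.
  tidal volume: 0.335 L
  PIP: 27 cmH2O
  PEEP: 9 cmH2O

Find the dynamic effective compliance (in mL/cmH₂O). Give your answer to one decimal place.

18.6

Dynamic compliance = Vt / (PIP − PEEP) = 335 / (27 − 9) = 335 / 18.0 = 18.611 mL/cmH2O.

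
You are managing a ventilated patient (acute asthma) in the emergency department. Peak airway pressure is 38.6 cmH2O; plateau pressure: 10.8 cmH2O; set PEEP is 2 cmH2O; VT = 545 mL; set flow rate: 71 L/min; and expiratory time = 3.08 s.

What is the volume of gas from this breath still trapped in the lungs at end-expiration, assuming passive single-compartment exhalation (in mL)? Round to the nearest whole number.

66

Flow: 71 L/min ÷ 60 = 1.1833 L/s.
R = (PIP − Pplat)/V̇ = (38.6 − 10.8) / 1.1833 = 27.8/1.1833 = 23.494 cmH2O·s/L.
C = Vt/(Pplat − PEEP) = 545.0 / (10.8 − 2) = 545.0/8.8 = 61.932 mL/cmH2O.
τ = R × C = 23.494 × 0.06193 L/cmH2O = 1.455 s.
Fraction remaining = e^(−Te/τ) = e^(−3.08/1.455) = 0.1204.
Trapped volume = 545.0 × 0.1204 = 65.618 mL.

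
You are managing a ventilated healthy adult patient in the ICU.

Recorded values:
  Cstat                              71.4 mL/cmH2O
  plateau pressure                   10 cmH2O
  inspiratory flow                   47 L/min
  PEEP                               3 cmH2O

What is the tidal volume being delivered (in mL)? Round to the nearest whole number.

500

Vt = Cstat × (Pplat − PEEP) = 71.4 × (10 − 3) = 71.4 × 7.0 = 499.8 mL.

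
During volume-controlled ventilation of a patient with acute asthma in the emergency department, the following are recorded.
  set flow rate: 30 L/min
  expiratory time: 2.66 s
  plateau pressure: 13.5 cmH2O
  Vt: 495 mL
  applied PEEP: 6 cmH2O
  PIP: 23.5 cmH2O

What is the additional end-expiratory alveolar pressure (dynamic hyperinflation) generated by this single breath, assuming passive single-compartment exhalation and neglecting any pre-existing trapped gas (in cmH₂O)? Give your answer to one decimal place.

Flow: 30 L/min ÷ 60 = 0.5 L/s.
R = (PIP − Pplat)/V̇ = (23.5 − 13.5) / 0.5 = 10.0/0.5 = 20.0 cmH2O·s/L.
C = Vt/(Pplat − PEEP) = 495.0 / (13.5 − 6) = 495.0/7.5 = 66.0 mL/cmH2O.
τ = R × C = 20.0 × 0.066 L/cmH2O = 1.32 s.
Fraction remaining = e^(−Te/τ) = e^(−2.66/1.32) = 0.1333; trapped volume = 495.0 × 0.1333 = 65.984 mL.
Additional alveolar pressure from trapping ≈ V_trapped / C = 65.984 / 66.0 = 0.9998 cmH2O.

1.0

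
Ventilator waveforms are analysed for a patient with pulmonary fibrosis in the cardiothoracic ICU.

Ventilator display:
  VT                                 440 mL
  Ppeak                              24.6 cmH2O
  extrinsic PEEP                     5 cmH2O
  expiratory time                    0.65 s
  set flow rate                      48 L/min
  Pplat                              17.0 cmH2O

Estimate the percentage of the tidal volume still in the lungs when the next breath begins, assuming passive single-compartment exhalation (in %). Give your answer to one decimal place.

Flow: 48 L/min ÷ 60 = 0.8 L/s.
R = (PIP − Pplat)/V̇ = (24.6 − 17.0) / 0.8 = 7.6/0.8 = 9.5 cmH2O·s/L.
C = Vt/(Pplat − PEEP) = 440.0 / (17.0 − 5) = 440.0/12.0 = 36.667 mL/cmH2O.
τ = R × C = 9.5 × 0.03667 L/cmH2O = 0.3484 s.
Fraction remaining at end-expiration = e^(−Te/τ) = e^(−0.65/0.3484) = 0.1548 → 15.48%.

15.5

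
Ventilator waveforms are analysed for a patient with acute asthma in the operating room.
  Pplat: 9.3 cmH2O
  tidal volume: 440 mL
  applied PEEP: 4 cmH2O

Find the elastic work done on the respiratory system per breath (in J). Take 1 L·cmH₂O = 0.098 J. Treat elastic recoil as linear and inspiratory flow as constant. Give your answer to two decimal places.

0.11

Elastic work ≈ ½ × (Pplat − PEEP) × Vt = 0.5 × (9.3 − 4) × 0.440 L = 0.5 × 5.3 × 0.440 = 1.166 L·cmH2O.
× 0.098 J/(L·cmH2O) → 0.1143 J.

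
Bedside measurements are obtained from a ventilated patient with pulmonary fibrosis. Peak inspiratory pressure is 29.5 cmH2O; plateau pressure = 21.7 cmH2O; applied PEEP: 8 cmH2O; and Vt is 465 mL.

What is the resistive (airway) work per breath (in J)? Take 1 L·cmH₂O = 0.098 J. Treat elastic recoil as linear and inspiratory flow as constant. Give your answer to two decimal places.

With constant inspiratory flow the resistive pressure is constant at PIP − Pplat = 29.5 − 21.7 = 7.8 cmH2O, so resistive work = 7.8 × 0.465 = 3.627 L·cmH2O.
× 0.098 J/(L·cmH2O) → 0.3554 J.

0.36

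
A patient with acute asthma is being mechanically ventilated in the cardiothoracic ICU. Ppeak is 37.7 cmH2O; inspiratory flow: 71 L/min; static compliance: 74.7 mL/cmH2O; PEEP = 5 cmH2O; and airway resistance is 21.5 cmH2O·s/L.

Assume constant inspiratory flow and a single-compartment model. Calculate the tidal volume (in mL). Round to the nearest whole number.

Flow: 71 L/min ÷ 60 = 1.1833 L/s.
Equation of motion (constant flow): PIP = Vt/C + R·V̇ + PEEP.
Vt/C = PIP − R·V̇ − PEEP = 37.7 − 25.441 − 5 = 7.259 cmH2O.
Vt = C × 7.259 = 74.7 × 7.259 = 542.25 mL.

542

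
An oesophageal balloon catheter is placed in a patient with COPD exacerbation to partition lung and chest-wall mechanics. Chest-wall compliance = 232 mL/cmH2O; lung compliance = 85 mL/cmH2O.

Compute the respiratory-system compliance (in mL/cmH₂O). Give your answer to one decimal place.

62.2

Lung and chest wall are elastances in series: 1/Crs = 1/CL + 1/Ccw.
1/Crs = 1/85 + 1/232 = 0.01608.
Crs = 62.189 mL/cmH2O.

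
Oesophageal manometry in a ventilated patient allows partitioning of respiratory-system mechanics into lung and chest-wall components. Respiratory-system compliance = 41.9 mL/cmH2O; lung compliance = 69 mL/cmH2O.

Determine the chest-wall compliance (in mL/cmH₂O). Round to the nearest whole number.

107

1/Ccw = 1/Crs − 1/CL.
1/Ccw = 1/41.9 − 1/69 = 0.009374.
Ccw = 106.68 mL/cmH2O.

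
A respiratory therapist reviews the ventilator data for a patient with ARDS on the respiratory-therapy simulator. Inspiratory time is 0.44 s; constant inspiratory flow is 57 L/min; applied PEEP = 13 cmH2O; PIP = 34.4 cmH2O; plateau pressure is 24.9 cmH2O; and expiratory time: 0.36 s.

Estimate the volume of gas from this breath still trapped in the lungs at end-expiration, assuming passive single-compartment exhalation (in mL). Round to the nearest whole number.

Flow: 57 L/min ÷ 60 = 0.95 L/s.
Vt = flow × Ti = 0.95 L/s × 0.44 s × 1000 mL/L = 418.0 mL.
R = (PIP − Pplat)/V̇ = (34.4 − 24.9) / 0.95 = 9.5/0.95 = 10.0 cmH2O·s/L.
C = Vt/(Pplat − PEEP) = 418.0 / (24.9 − 13) = 418.0/11.9 = 35.126 mL/cmH2O.
τ = R × C = 10.0 × 0.03513 L/cmH2O = 0.3513 s.
Fraction remaining = e^(−Te/τ) = e^(−0.36/0.3513) = 0.3589.
Trapped volume = 418.0 × 0.3589 = 150.02 mL.

150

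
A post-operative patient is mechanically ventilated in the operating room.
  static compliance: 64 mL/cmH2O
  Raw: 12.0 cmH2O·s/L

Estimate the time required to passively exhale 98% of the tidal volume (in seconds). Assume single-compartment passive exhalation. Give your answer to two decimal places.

3.00

τ = R × C = 12.0 × 64 mL/cmH2O = 12.0 × 0.064 L/cmH2O = 0.768 s.
Exhaled fraction f = 1 − e^(−t/τ) → t = −τ·ln(1 − f) = −0.768·ln(0.02) = 3.004 s.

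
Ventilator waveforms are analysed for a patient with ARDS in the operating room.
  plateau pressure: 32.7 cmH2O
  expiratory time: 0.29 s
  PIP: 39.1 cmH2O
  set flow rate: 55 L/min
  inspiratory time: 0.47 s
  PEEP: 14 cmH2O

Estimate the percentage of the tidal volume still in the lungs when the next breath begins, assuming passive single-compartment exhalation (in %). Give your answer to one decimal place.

Flow: 55 L/min ÷ 60 = 0.9167 L/s.
Vt = flow × Ti = 0.9167 L/s × 0.47 s × 1000 mL/L = 430.85 mL.
R = (PIP − Pplat)/V̇ = (39.1 − 32.7) / 0.9167 = 6.4/0.9167 = 6.982 cmH2O·s/L.
C = Vt/(Pplat − PEEP) = 430.85 / (32.7 − 14) = 430.85/18.7 = 23.04 mL/cmH2O.
τ = R × C = 6.982 × 0.02304 L/cmH2O = 0.1609 s.
Fraction remaining at end-expiration = e^(−Te/τ) = e^(−0.29/0.1609) = 0.1649 → 16.49%.

16.5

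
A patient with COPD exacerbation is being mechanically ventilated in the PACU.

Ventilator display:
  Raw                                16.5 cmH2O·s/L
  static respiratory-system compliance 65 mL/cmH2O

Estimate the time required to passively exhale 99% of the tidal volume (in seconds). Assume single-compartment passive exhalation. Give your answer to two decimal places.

4.94

τ = R × C = 16.5 × 65 mL/cmH2O = 16.5 × 0.065 L/cmH2O = 1.073 s.
Exhaled fraction f = 1 − e^(−t/τ) → t = −τ·ln(1 − f) = −1.073·ln(0.01) = 4.941 s.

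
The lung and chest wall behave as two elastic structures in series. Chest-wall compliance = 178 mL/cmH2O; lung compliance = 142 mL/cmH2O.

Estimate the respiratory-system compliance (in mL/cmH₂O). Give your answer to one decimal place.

Lung and chest wall are elastances in series: 1/Crs = 1/CL + 1/Ccw.
1/Crs = 1/142 + 1/178 = 0.01266.
Crs = 78.989 mL/cmH2O.

79.0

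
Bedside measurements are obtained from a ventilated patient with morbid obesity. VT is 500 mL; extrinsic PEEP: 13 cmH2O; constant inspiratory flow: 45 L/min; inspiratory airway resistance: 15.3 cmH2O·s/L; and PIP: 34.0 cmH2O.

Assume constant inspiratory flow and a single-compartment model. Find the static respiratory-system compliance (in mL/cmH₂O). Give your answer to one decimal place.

52.5

Flow: 45 L/min ÷ 60 = 0.75 L/s.
Equation of motion (constant flow): PIP = Vt/C + R·V̇ + PEEP.
Vt/C = PIP − R·V̇ − PEEP = 34.0 − 15.3×0.75 − 13 = 34.0 − 11.475 − 13 = 9.525 cmH2O.
C = Vt / 9.525 = 500 / 9.525 = 52.493 mL/cmH2O.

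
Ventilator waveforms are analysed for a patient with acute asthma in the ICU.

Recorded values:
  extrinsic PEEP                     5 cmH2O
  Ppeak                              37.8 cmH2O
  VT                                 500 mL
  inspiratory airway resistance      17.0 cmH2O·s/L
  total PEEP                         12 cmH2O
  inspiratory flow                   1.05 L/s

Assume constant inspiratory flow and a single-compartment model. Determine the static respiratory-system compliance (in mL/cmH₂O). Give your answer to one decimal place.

Total PEEP = 12 cmH2O (set 5 + intrinsic 7); this is the baseline alveolar pressure.
Equation of motion (constant flow): PIP = Vt/C + R·V̇ + PEEP.
Vt/C = PIP − R·V̇ − PEEP = 37.8 − 17.0×1.05 − 12 = 37.8 − 17.85 − 12 = 7.95 cmH2O.
C = Vt / 7.95 = 500 / 7.95 = 62.893 mL/cmH2O.

62.9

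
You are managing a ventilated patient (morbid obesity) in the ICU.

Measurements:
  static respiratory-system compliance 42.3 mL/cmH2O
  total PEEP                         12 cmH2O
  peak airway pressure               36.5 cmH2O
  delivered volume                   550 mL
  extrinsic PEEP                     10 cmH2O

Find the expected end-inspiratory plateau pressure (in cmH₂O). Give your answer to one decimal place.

End-expiratory occlusion gives total PEEP = 12 cmH2O (intrinsic PEEP = 12 − 10 = 2). Use total PEEP for the elastic gradient.
Pplat = PEEPtotal + Vt / Cstat = 12 + 550 / 42.3 = 12 + 13.002 = 25.002 cmH2O.

25.0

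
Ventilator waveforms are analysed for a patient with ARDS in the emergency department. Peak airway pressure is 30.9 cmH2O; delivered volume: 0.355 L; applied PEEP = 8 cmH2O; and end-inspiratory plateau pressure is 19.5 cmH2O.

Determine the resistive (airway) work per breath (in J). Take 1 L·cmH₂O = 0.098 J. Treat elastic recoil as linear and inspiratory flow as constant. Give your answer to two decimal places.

With constant inspiratory flow the resistive pressure is constant at PIP − Pplat = 30.9 − 19.5 = 11.4 cmH2O, so resistive work = 11.4 × 0.355 = 4.047 L·cmH2O.
× 0.098 J/(L·cmH2O) → 0.3966 J.

0.40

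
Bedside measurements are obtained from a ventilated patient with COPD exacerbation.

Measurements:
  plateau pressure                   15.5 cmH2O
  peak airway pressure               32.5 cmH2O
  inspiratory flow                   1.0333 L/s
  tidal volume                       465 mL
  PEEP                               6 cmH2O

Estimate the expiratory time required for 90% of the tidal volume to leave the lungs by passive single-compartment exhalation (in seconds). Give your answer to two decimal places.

R = (PIP − Pplat)/V̇ = (32.5 − 15.5) / 1.0333 = 17.0/1.0333 = 16.452 cmH2O·s/L.
C = Vt/(Pplat − PEEP) = 465.0 / (15.5 − 6) = 465.0/9.5 = 48.947 mL/cmH2O.
τ = R × C = 16.452 × 0.04895 L/cmH2O = 0.8053 s.
t = −τ·ln(1 − 0.90) = −0.8053·ln(0.1) = 1.854 s.

1.85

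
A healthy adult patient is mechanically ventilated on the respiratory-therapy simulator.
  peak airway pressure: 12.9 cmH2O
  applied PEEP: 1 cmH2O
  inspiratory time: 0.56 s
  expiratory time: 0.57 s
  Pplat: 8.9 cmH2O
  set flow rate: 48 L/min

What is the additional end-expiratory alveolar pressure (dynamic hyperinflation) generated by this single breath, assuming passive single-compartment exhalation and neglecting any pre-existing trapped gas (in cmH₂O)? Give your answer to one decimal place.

1.1

Flow: 48 L/min ÷ 60 = 0.8 L/s.
Vt = flow × Ti = 0.8 L/s × 0.56 s × 1000 mL/L = 448.0 mL.
R = (PIP − Pplat)/V̇ = (12.9 − 8.9) / 0.8 = 4.0/0.8 = 5.0 cmH2O·s/L.
C = Vt/(Pplat − PEEP) = 448.0 / (8.9 − 1) = 448.0/7.9 = 56.709 mL/cmH2O.
τ = R × C = 5.0 × 0.05671 L/cmH2O = 0.2836 s.
Fraction remaining = e^(−Te/τ) = e^(−0.57/0.2836) = 0.134; trapped volume = 448.0 × 0.134 = 60.032 mL.
Additional alveolar pressure from trapping ≈ V_trapped / C = 60.032 / 56.709 = 1.059 cmH2O.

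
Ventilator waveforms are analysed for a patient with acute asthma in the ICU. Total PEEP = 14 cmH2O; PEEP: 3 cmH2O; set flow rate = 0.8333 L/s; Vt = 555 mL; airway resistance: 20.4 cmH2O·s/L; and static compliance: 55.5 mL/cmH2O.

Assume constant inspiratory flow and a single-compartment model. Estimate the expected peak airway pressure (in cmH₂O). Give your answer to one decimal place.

41.0

Total PEEP = 14 cmH2O (set 3 + intrinsic 11); this is the baseline alveolar pressure.
Equation of motion (constant flow): PIP = Vt/C + R·V̇ + PEEP.
PIP = 555/55.5 + 20.4×0.8333 + 14 = 10.0 + 16.999 + 14 = 40.999 cmH2O.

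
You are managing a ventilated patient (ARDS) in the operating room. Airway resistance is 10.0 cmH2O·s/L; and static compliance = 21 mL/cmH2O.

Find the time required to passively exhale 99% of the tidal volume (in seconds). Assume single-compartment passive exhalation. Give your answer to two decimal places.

τ = R × C = 10.0 × 21 mL/cmH2O = 10.0 × 0.021 L/cmH2O = 0.21 s.
Exhaled fraction f = 1 − e^(−t/τ) → t = −τ·ln(1 − f) = −0.21·ln(0.01) = 0.9671 s.

0.97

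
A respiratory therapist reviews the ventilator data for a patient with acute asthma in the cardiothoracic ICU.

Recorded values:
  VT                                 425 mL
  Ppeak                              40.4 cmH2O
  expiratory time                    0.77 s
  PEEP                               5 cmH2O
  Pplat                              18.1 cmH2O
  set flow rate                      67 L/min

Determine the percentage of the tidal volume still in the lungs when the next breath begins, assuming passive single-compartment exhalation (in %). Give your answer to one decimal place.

30.5

Flow: 67 L/min ÷ 60 = 1.1167 L/s.
R = (PIP − Pplat)/V̇ = (40.4 − 18.1) / 1.1167 = 22.3/1.1167 = 19.97 cmH2O·s/L.
C = Vt/(Pplat − PEEP) = 425.0 / (18.1 − 5) = 425.0/13.1 = 32.443 mL/cmH2O.
τ = R × C = 19.97 × 0.03244 L/cmH2O = 0.6478 s.
Fraction remaining at end-expiration = e^(−Te/τ) = e^(−0.77/0.6478) = 0.3046 → 30.46%.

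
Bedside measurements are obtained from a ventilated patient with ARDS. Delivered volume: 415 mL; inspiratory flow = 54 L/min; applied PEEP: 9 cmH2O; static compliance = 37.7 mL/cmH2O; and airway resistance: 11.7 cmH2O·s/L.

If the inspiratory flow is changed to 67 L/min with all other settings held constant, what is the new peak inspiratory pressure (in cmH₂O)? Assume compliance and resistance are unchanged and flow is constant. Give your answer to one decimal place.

33.1

Flow: 54 L/min ÷ 60 = 0.9 L/s.
New flow: 67 L/min ÷ 60 = 1.1167 L/s.
PIP = Vt/C + R·V̇ + PEEP (constant-flow equation of motion).
Only the resistive term changes: ΔPIP = R × ΔV̇ = 11.7 × (1.1167 − 0.9) = 11.7 × 0.2167 = 2.535 cmH2O.
Original PIP = 415/37.7 + 11.7×0.9 + 9 = 30.538 cmH2O; new PIP = 30.538 + (2.535) = 33.073 cmH2O.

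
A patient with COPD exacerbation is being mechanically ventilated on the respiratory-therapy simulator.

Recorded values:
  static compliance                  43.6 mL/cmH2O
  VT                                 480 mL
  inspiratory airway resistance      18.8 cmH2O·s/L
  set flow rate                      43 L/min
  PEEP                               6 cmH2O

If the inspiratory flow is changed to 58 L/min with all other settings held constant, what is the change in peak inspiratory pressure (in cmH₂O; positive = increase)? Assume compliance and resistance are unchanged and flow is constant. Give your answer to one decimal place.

Flow: 43 L/min ÷ 60 = 0.7167 L/s.
New flow: 58 L/min ÷ 60 = 0.9667 L/s.
PIP = Vt/C + R·V̇ + PEEP (constant-flow equation of motion).
Only the resistive term changes: ΔPIP = R × ΔV̇ = 18.8 × (0.9667 − 0.7167) = 18.8 × 0.25 = 4.7 cmH2O.

4.7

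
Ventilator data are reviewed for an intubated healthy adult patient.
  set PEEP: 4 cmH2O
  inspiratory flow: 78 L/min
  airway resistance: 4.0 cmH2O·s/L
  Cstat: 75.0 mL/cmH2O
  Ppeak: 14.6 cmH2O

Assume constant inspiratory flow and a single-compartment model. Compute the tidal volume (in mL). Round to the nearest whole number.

405

Flow: 78 L/min ÷ 60 = 1.3 L/s.
Equation of motion (constant flow): PIP = Vt/C + R·V̇ + PEEP.
Vt/C = PIP − R·V̇ − PEEP = 14.6 − 5.2 − 4 = 5.4 cmH2O.
Vt = C × 5.4 = 75.0 × 5.4 = 405.0 mL.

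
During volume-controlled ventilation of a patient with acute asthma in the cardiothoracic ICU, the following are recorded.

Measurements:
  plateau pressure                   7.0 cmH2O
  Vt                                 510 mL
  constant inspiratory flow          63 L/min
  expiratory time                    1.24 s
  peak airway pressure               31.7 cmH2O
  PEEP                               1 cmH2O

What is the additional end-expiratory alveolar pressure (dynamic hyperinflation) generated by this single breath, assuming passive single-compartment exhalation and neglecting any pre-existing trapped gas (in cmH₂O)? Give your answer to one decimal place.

3.2

Flow: 63 L/min ÷ 60 = 1.05 L/s.
R = (PIP − Pplat)/V̇ = (31.7 − 7.0) / 1.05 = 24.7/1.05 = 23.524 cmH2O·s/L.
C = Vt/(Pplat − PEEP) = 510.0 / (7.0 − 1) = 510.0/6.0 = 85.0 mL/cmH2O.
τ = R × C = 23.524 × 0.085 L/cmH2O = 2.0 s.
Fraction remaining = e^(−Te/τ) = e^(−1.24/2.0) = 0.5379; trapped volume = 510.0 × 0.5379 = 274.33 mL.
Additional alveolar pressure from trapping ≈ V_trapped / C = 274.33 / 85.0 = 3.227 cmH2O.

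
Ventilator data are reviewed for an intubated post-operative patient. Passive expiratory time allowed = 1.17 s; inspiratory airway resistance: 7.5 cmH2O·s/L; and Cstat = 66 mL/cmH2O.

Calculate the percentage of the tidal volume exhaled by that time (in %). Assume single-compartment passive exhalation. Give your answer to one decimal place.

τ = R × C = 7.5 × 66 mL/cmH2O = 7.5 × 0.066 L/cmH2O = 0.495 s.
Passive exhalation: V(t)/V₀ = e^(−t/τ) = e^(−1.17/0.495) = 0.09408.
Fraction exhaled = 1 − 0.09408 = 0.9059 → 90.59%.

90.6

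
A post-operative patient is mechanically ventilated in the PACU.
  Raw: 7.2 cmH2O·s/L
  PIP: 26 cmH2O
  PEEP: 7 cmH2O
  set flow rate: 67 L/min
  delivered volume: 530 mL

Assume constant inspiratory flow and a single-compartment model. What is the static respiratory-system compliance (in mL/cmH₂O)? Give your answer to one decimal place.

Flow: 67 L/min ÷ 60 = 1.1167 L/s.
Equation of motion (constant flow): PIP = Vt/C + R·V̇ + PEEP.
Vt/C = PIP − R·V̇ − PEEP = 26 − 7.2×1.1167 − 7 = 26 − 8.04 − 7 = 10.96 cmH2O.
C = Vt / 10.96 = 530 / 10.96 = 48.358 mL/cmH2O.

48.4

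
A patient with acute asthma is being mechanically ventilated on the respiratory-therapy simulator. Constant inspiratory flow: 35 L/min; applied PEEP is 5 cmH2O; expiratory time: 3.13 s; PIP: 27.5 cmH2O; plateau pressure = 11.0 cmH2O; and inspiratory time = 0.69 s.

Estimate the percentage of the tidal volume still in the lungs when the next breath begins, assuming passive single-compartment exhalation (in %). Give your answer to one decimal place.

19.2

Flow: 35 L/min ÷ 60 = 0.5833 L/s.
Vt = flow × Ti = 0.5833 L/s × 0.69 s × 1000 mL/L = 402.48 mL.
R = (PIP − Pplat)/V̇ = (27.5 − 11.0) / 0.5833 = 16.5/0.5833 = 28.287 cmH2O·s/L.
C = Vt/(Pplat − PEEP) = 402.48 / (11.0 − 5) = 402.48/6.0 = 67.08 mL/cmH2O.
τ = R × C = 28.287 × 0.06708 L/cmH2O = 1.897 s.
Fraction remaining at end-expiration = e^(−Te/τ) = e^(−3.13/1.897) = 0.1921 → 19.21%.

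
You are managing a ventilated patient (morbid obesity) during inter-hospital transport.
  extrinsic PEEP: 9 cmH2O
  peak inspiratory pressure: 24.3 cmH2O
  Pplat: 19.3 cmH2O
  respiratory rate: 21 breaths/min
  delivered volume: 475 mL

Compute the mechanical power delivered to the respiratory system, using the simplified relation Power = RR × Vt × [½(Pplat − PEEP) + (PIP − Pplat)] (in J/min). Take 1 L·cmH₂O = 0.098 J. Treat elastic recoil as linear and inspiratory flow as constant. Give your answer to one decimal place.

Per-breath work = Vt × [½(Pplat−PEEP) + (PIP−Pplat)] = 0.475 × [0.5×10.3 + 5.0] = 0.475 × 10.15 = 4.821 L·cmH2O.
Power = 21 × 4.821 = 101.24 L·cmH2O/min.
× 0.098 J/(L·cmH2O) → 9.922 J/min.

9.9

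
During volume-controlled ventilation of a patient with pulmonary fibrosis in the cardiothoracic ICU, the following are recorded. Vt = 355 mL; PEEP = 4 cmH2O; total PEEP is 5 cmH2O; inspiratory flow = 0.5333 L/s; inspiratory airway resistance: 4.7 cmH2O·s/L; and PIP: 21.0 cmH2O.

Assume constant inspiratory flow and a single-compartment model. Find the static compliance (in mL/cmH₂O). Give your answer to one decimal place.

26.3

Total PEEP = 5 cmH2O (set 4 + intrinsic 1); this is the baseline alveolar pressure.
Equation of motion (constant flow): PIP = Vt/C + R·V̇ + PEEP.
Vt/C = PIP − R·V̇ − PEEP = 21.0 − 4.7×0.5333 − 5 = 21.0 − 2.507 − 5 = 13.493 cmH2O.
C = Vt / 13.493 = 355 / 13.493 = 26.31 mL/cmH2O.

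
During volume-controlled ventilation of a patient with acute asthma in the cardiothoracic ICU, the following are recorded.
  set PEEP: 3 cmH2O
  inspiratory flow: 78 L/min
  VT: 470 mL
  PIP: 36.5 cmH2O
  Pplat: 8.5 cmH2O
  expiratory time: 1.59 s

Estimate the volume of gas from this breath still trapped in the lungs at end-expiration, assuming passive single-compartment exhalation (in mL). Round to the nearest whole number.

198

Flow: 78 L/min ÷ 60 = 1.3 L/s.
R = (PIP − Pplat)/V̇ = (36.5 − 8.5) / 1.3 = 28.0/1.3 = 21.538 cmH2O·s/L.
C = Vt/(Pplat − PEEP) = 470.0 / (8.5 − 3) = 470.0/5.5 = 85.455 mL/cmH2O.
τ = R × C = 21.538 × 0.08546 L/cmH2O = 1.841 s.
Fraction remaining = e^(−Te/τ) = e^(−1.59/1.841) = 0.4216.
Trapped volume = 470.0 × 0.4216 = 198.15 mL.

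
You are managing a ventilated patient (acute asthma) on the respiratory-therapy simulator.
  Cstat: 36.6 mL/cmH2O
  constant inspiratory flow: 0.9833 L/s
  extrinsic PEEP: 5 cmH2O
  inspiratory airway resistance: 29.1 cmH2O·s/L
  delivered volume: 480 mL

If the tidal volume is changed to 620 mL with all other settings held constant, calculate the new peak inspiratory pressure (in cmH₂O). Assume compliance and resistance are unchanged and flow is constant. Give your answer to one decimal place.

50.6

PIP = Vt/C + R·V̇ + PEEP (constant-flow equation of motion).
Only the elastic term changes: ΔPIP = ΔVt / C = (620 − 480) / 36.6 = 3.825 cmH2O.
Original PIP = 480/36.6 + 29.1×0.9833 + 5 = 46.729 cmH2O; new PIP = 46.729 + (3.825) = 50.554 cmH2O.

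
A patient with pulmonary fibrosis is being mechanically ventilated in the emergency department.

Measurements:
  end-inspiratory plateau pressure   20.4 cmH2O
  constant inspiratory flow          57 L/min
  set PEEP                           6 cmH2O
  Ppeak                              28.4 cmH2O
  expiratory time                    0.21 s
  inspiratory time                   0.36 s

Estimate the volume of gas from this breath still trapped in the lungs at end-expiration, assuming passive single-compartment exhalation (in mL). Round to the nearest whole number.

120

Flow: 57 L/min ÷ 60 = 0.95 L/s.
Vt = flow × Ti = 0.95 L/s × 0.36 s × 1000 mL/L = 342.0 mL.
R = (PIP − Pplat)/V̇ = (28.4 − 20.4) / 0.95 = 8.0/0.95 = 8.421 cmH2O·s/L.
C = Vt/(Pplat − PEEP) = 342.0 / (20.4 − 6) = 342.0/14.4 = 23.75 mL/cmH2O.
τ = R × C = 8.421 × 0.02375 L/cmH2O = 0.2 s.
Fraction remaining = e^(−Te/τ) = e^(−0.21/0.2) = 0.3499.
Trapped volume = 342.0 × 0.3499 = 119.67 mL.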